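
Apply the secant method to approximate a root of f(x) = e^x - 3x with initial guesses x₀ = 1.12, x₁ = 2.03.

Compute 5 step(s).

f(x) = e^x - 3x
x₀ = 1.12, x₁ = 2.03

Secant formula: x_{n+1} = x_n - f(x_n)(x_n - x_{n-1})/(f(x_n) - f(x_{n-1}))

Iteration 1:
  f(1.120000) = -0.295146
  f(2.030000) = 1.524086
  x_2 = 2.030000 - 1.524086×(2.030000 - 1.120000)/(1.524086 - (-0.295146))
       = 1.267635
Iteration 2:
  f(2.030000) = 1.524086
  f(1.267635) = -0.250464
  x_3 = 1.267635 - (-0.250464)×(1.267635 - 2.030000)/(-0.250464 - 1.524086)
       = 1.375237
Iteration 3:
  f(1.267635) = -0.250464
  f(1.375237) = -0.169697
  x_4 = 1.375237 - (-0.169697)×(1.375237 - 1.267635)/(-0.169697 - (-0.250464))
       = 1.601316
Iteration 4:
  f(1.375237) = -0.169697
  f(1.601316) = 0.155606
  x_5 = 1.601316 - 0.155606×(1.601316 - 1.375237)/(0.155606 - (-0.169697))
       = 1.493173
Iteration 5:
  f(1.601316) = 0.155606
  f(1.493173) = -0.028323
  x_6 = 1.493173 - (-0.028323)×(1.493173 - 1.601316)/(-0.028323 - 0.155606)
       = 1.509825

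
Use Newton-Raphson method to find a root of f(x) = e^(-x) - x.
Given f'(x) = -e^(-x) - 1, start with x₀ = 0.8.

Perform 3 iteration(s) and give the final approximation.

f(x) = e^(-x) - x
f'(x) = -e^(-x) - 1
x₀ = 0.8

Newton-Raphson formula: x_{n+1} = x_n - f(x_n)/f'(x_n)

Iteration 1:
  f(0.800000) = -0.350671
  f'(0.800000) = -1.449329
  x_1 = 0.800000 - (-0.350671)/(-1.449329) = 0.558046
Iteration 2:
  f(0.558046) = 0.014280
  f'(0.558046) = -1.572326
  x_2 = 0.558046 - 0.014280/(-1.572326) = 0.567128
Iteration 3:
  f(0.567128) = 0.000024
  f'(0.567128) = -1.567152
  x_3 = 0.567128 - 0.000024/(-1.567152) = 0.567143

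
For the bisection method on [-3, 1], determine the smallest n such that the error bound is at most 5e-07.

We need (b-a)/2^n ≤ 5e-07
(1 - (-3))/2^n ≤ 5e-07
4/2^n ≤ 5e-07
2^n ≥ 8000000
n ≥ log₂(8000000) = 22.93
n ≥ 23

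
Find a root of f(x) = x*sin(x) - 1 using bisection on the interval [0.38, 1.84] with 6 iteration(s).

f(x) = x*sin(x) - 1
Initial interval: [0.38, 1.84]

Iteration 1:
  c_1 = (0.380000 + 1.840000)/2 = 1.110000
  f(c_1) = f(1.110000) = -0.005774
  f(a) × f(c) ≥ 0, new interval: [1.110000, 1.840000]
Iteration 2:
  c_2 = (1.110000 + 1.840000)/2 = 1.475000
  f(c_2) = f(1.475000) = 0.468237
  f(a) × f(c) < 0, new interval: [1.110000, 1.475000]
Iteration 3:
  c_3 = (1.110000 + 1.475000)/2 = 1.292500
  f(c_3) = f(1.292500) = 0.242771
  f(a) × f(c) < 0, new interval: [1.110000, 1.292500]
Iteration 4:
  c_4 = (1.110000 + 1.292500)/2 = 1.201250
  f(c_4) = f(1.201250) = 0.120155
  f(a) × f(c) < 0, new interval: [1.110000, 1.201250]
Iteration 5:
  c_5 = (1.110000 + 1.201250)/2 = 1.155625
  f(c_5) = f(1.155625) = 0.057451
  f(a) × f(c) < 0, new interval: [1.110000, 1.155625]
Iteration 6:
  c_6 = (1.110000 + 1.155625)/2 = 1.132812
  f(c_6) = f(1.132812) = 0.025885
  f(a) × f(c) < 0, new interval: [1.110000, 1.132812]

After 6 iteration(s), the approximation is c_6 = 1.132812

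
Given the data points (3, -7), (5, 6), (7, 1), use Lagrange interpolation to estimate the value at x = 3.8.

Lagrange interpolation formula:
P(x) = Σ yᵢ × Lᵢ(x)
where Lᵢ(x) = Π_{j≠i} (x - xⱼ)/(xᵢ - xⱼ)

L_0(3.8) = (3.8 - 5)/(3 - 5) × (3.8 - 7)/(3 - 7) = 0.480000
L_1(3.8) = (3.8 - 3)/(5 - 3) × (3.8 - 7)/(5 - 7) = 0.640000
L_2(3.8) = (3.8 - 3)/(7 - 3) × (3.8 - 5)/(7 - 5) = -0.120000

P(3.8) = (-7)×L_0(3.8) + 6×L_1(3.8) + 1×L_2(3.8)
P(3.8) = 0.360000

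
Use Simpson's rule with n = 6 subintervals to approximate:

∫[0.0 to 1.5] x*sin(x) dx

f(x) = x*sin(x)
a = 0.0, b = 1.5, n = 6
h = (b - a)/n = 0.250000

Simpson's rule: (h/3)[f(x₀) + 4f(x₁) + 2f(x₂) + ... + f(xₙ)]

x_0 = 0.0000, f(x_0) = 0.000000, coefficient = 1
x_1 = 0.2500, f(x_1) = 0.061851, coefficient = 4
x_2 = 0.5000, f(x_2) = 0.239713, coefficient = 2
x_3 = 0.7500, f(x_3) = 0.511229, coefficient = 4
x_4 = 1.0000, f(x_4) = 0.841471, coefficient = 2
x_5 = 1.2500, f(x_5) = 1.186231, coefficient = 4
x_6 = 1.5000, f(x_6) = 1.496242, coefficient = 1

I ≈ (0.250000/3) × 10.695853 = 0.891321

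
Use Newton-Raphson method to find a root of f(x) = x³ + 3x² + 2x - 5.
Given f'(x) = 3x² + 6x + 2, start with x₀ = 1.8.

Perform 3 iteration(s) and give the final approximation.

f(x) = x³ + 3x² + 2x - 5
f'(x) = 3x² + 6x + 2
x₀ = 1.8

Newton-Raphson formula: x_{n+1} = x_n - f(x_n)/f'(x_n)

Iteration 1:
  f(1.800000) = 14.152000
  f'(1.800000) = 22.520000
  x_1 = 1.800000 - 14.152000/22.520000 = 1.171581
Iteration 2:
  f(1.171581) = 3.069080
  f'(1.171581) = 13.147290
  x_2 = 1.171581 - 3.069080/13.147290 = 0.938143
Iteration 3:
  f(0.938143) = 0.342290
  f'(0.938143) = 10.269190
  x_3 = 0.938143 - 0.342290/10.269190 = 0.904811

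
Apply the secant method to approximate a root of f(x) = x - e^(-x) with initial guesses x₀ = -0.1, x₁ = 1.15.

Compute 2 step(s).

f(x) = x - e^(-x)
x₀ = -0.1, x₁ = 1.15

Secant formula: x_{n+1} = x_n - f(x_n)(x_n - x_{n-1})/(f(x_n) - f(x_{n-1}))

Iteration 1:
  f(-0.100000) = -1.205171
  f(1.150000) = 0.833363
  x_2 = 1.150000 - 0.833363×(1.150000 - (-0.100000))/(0.833363 - (-1.205171))
       = 0.638994
Iteration 2:
  f(1.150000) = 0.833363
  f(0.638994) = 0.111170
  x_3 = 0.638994 - 0.111170×(0.638994 - 1.150000)/(0.111170 - 0.833363)
       = 0.560332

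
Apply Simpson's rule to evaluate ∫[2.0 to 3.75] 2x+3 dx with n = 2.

f(x) = 2x+3
a = 2.0, b = 3.75, n = 2
h = (b - a)/n = 0.875000

Simpson's rule: (h/3)[f(x₀) + 4f(x₁) + 2f(x₂) + ... + f(xₙ)]

x_0 = 2.0000, f(x_0) = 7.000000, coefficient = 1
x_1 = 2.8750, f(x_1) = 8.750000, coefficient = 4
x_2 = 3.7500, f(x_2) = 10.500000, coefficient = 1

I ≈ (0.875000/3) × 52.500000 = 15.312500
Exact value: 15.312500
Error: 0.000000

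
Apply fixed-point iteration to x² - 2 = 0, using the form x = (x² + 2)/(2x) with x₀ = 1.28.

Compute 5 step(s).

Equation: x² - 2 = 0
Fixed-point form: x = (x² + 2)/(2x)
x₀ = 1.28

x_1 = g(1.280000) = 1.421250
x_2 = g(1.421250) = 1.414231
x_3 = g(1.414231) = 1.414214
x_4 = g(1.414214) = 1.414214
x_5 = g(1.414214) = 1.414214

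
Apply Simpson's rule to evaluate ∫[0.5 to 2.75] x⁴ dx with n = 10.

f(x) = x⁴
a = 0.5, b = 2.75, n = 10
h = (b - a)/n = 0.225000

Simpson's rule: (h/3)[f(x₀) + 4f(x₁) + 2f(x₂) + ... + f(xₙ)]

x_0 = 0.5000, f(x_0) = 0.062500, coefficient = 1
x_1 = 0.7250, f(x_1) = 0.276282, coefficient = 4
x_2 = 0.9500, f(x_2) = 0.814506, coefficient = 2
x_3 = 1.1750, f(x_3) = 1.906125, coefficient = 4
x_4 = 1.4000, f(x_4) = 3.841600, coefficient = 2
x_5 = 1.6250, f(x_5) = 6.972900, coefficient = 4
x_6 = 1.8500, f(x_6) = 11.713506, coefficient = 2
x_7 = 2.0750, f(x_7) = 18.538407, coefficient = 4
x_8 = 2.3000, f(x_8) = 27.984100, coefficient = 2
x_9 = 2.5250, f(x_9) = 40.648594, coefficient = 4
x_10 = 2.7500, f(x_10) = 57.191406, coefficient = 1

I ≈ (0.225000/3) × 419.330564 = 31.449792
Exact value: 31.449023
Error: 0.000769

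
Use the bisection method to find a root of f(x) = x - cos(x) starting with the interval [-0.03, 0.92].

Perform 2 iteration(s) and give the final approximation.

f(x) = x - cos(x)
Initial interval: [-0.03, 0.92]

Iteration 1:
  c_1 = (-0.030000 + 0.920000)/2 = 0.445000
  f(c_1) = f(0.445000) = -0.457611
  f(a) × f(c) ≥ 0, new interval: [0.445000, 0.920000]
Iteration 2:
  c_2 = (0.445000 + 0.920000)/2 = 0.682500
  f(c_2) = f(0.682500) = -0.093498
  f(a) × f(c) ≥ 0, new interval: [0.682500, 0.920000]

After 2 iteration(s), the approximation is c_2 = 0.682500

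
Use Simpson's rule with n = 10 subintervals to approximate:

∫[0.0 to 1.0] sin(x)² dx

f(x) = sin(x)²
a = 0.0, b = 1.0, n = 10
h = (b - a)/n = 0.100000

Simpson's rule: (h/3)[f(x₀) + 4f(x₁) + 2f(x₂) + ... + f(xₙ)]

x_0 = 0.0000, f(x_0) = 0.000000, coefficient = 1
x_1 = 0.1000, f(x_1) = 0.009967, coefficient = 4
x_2 = 0.2000, f(x_2) = 0.039470, coefficient = 2
x_3 = 0.3000, f(x_3) = 0.087332, coefficient = 4
x_4 = 0.4000, f(x_4) = 0.151647, coefficient = 2
x_5 = 0.5000, f(x_5) = 0.229849, coefficient = 4
x_6 = 0.6000, f(x_6) = 0.318821, coefficient = 2
x_7 = 0.7000, f(x_7) = 0.415016, coefficient = 4
x_8 = 0.8000, f(x_8) = 0.514600, coefficient = 2
x_9 = 0.9000, f(x_9) = 0.613601, coefficient = 4
x_10 = 1.0000, f(x_10) = 0.708073, coefficient = 1

I ≈ (0.100000/3) × 8.180208 = 0.272674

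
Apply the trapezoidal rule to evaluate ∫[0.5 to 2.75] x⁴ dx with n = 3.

f(x) = x⁴
a = 0.5, b = 2.75, n = 3
h = (b - a)/n = 0.750000

Trapezoidal rule: (h/2)[f(x₀) + 2f(x₁) + 2f(x₂) + ... + f(xₙ)]

x_0 = 0.5000, f(x_0) = 0.062500, coefficient = 1
x_1 = 1.2500, f(x_1) = 2.441406, coefficient = 2
x_2 = 2.0000, f(x_2) = 16.000000, coefficient = 2
x_3 = 2.7500, f(x_3) = 57.191406, coefficient = 1

I ≈ (0.750000/2) × 94.136719 = 35.301270
Exact value: 31.449023
Error: 3.852246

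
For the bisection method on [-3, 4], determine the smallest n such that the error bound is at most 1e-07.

We need (b-a)/2^n ≤ 1e-07
(4 - (-3))/2^n ≤ 1e-07
7/2^n ≤ 1e-07
2^n ≥ 70000000
n ≥ log₂(70000000) = 26.06
n ≥ 27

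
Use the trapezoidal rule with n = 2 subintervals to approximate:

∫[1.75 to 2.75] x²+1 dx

f(x) = x²+1
a = 1.75, b = 2.75, n = 2
h = (b - a)/n = 0.500000

Trapezoidal rule: (h/2)[f(x₀) + 2f(x₁) + 2f(x₂) + ... + f(xₙ)]

x_0 = 1.7500, f(x_0) = 4.062500, coefficient = 1
x_1 = 2.2500, f(x_1) = 6.062500, coefficient = 2
x_2 = 2.7500, f(x_2) = 8.562500, coefficient = 1

I ≈ (0.500000/2) × 24.750000 = 6.187500
Exact value: 6.145833
Error: 0.041667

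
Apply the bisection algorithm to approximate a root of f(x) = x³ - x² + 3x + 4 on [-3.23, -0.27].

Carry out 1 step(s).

f(x) = x³ - x² + 3x + 4
Initial interval: [-3.23, -0.27]

Iteration 1:
  c_1 = (-3.230000 + (-0.270000))/2 = -1.750000
  f(c_1) = f(-1.750000) = -9.671875
  f(a) × f(c) ≥ 0, new interval: [-1.750000, -0.270000]

After 1 iteration(s), the approximation is c_1 = -1.750000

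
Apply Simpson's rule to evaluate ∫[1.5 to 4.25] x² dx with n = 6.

f(x) = x²
a = 1.5, b = 4.25, n = 6
h = (b - a)/n = 0.458333

Simpson's rule: (h/3)[f(x₀) + 4f(x₁) + 2f(x₂) + ... + f(xₙ)]

x_0 = 1.5000, f(x_0) = 2.250000, coefficient = 1
x_1 = 1.9583, f(x_1) = 3.835069, coefficient = 4
x_2 = 2.4167, f(x_2) = 5.840278, coefficient = 2
x_3 = 2.8750, f(x_3) = 8.265625, coefficient = 4
x_4 = 3.3333, f(x_4) = 11.111111, coefficient = 2
x_5 = 3.7917, f(x_5) = 14.376736, coefficient = 4
x_6 = 4.2500, f(x_6) = 18.062500, coefficient = 1

I ≈ (0.458333/3) × 160.125000 = 24.463542
Exact value: 24.463542
Error: 0.000000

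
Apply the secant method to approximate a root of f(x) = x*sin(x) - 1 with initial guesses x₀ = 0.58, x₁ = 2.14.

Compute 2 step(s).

f(x) = x*sin(x) - 1
x₀ = 0.58, x₁ = 2.14

Secant formula: x_{n+1} = x_n - f(x_n)(x_n - x_{n-1})/(f(x_n) - f(x_{n-1}))

Iteration 1:
  f(0.580000) = -0.682146
  f(2.140000) = 0.802587
  x_2 = 2.140000 - 0.802587×(2.140000 - 0.580000)/(0.802587 - (-0.682146))
       = 1.296727
Iteration 2:
  f(2.140000) = 0.802587
  f(1.296727) = 0.248330
  x_3 = 1.296727 - 0.248330×(1.296727 - 2.140000)/(0.248330 - 0.802587)
       = 0.918907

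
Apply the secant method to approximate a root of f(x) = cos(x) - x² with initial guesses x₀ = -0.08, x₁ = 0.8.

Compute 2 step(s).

f(x) = cos(x) - x²
x₀ = -0.08, x₁ = 0.8

Secant formula: x_{n+1} = x_n - f(x_n)(x_n - x_{n-1})/(f(x_n) - f(x_{n-1}))

Iteration 1:
  f(-0.080000) = 0.990402
  f(0.800000) = 0.056707
  x_2 = 0.800000 - 0.056707×(0.800000 - (-0.080000))/(0.056707 - 0.990402)
       = 0.853446
Iteration 2:
  f(0.800000) = 0.056707
  f(0.853446) = -0.070979
  x_3 = 0.853446 - (-0.070979)×(0.853446 - 0.800000)/(-0.070979 - 0.056707)
       = 0.823736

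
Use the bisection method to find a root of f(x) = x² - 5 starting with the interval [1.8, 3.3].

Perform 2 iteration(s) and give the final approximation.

f(x) = x² - 5
Initial interval: [1.8, 3.3]

Iteration 1:
  c_1 = (1.800000 + 3.300000)/2 = 2.550000
  f(c_1) = f(2.550000) = 1.502500
  f(a) × f(c) < 0, new interval: [1.800000, 2.550000]
Iteration 2:
  c_2 = (1.800000 + 2.550000)/2 = 2.175000
  f(c_2) = f(2.175000) = -0.269375
  f(a) × f(c) ≥ 0, new interval: [2.175000, 2.550000]

After 2 iteration(s), the approximation is c_2 = 2.175000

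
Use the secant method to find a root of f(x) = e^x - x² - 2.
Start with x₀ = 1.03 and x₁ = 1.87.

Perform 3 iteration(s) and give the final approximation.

f(x) = e^x - x² - 2
x₀ = 1.03, x₁ = 1.87

Secant formula: x_{n+1} = x_n - f(x_n)(x_n - x_{n-1})/(f(x_n) - f(x_{n-1}))

Iteration 1:
  f(1.030000) = -0.259834
  f(1.870000) = 0.991396
  x_2 = 1.870000 - 0.991396×(1.870000 - 1.030000)/(0.991396 - (-0.259834))
       = 1.204437
Iteration 2:
  f(1.870000) = 0.991396
  f(1.204437) = -0.115788
  x_3 = 1.204437 - (-0.115788)×(1.204437 - 1.870000)/(-0.115788 - 0.991396)
       = 1.274040
Iteration 3:
  f(1.204437) = -0.115788
  f(1.274040) = -0.047910
  x_4 = 1.274040 - (-0.047910)×(1.274040 - 1.204437)/(-0.047910 - (-0.115788))
       = 1.323169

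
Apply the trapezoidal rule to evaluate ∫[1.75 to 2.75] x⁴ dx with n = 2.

f(x) = x⁴
a = 1.75, b = 2.75, n = 2
h = (b - a)/n = 0.500000

Trapezoidal rule: (h/2)[f(x₀) + 2f(x₁) + 2f(x₂) + ... + f(xₙ)]

x_0 = 1.7500, f(x_0) = 9.378906, coefficient = 1
x_1 = 2.2500, f(x_1) = 25.628906, coefficient = 2
x_2 = 2.7500, f(x_2) = 57.191406, coefficient = 1

I ≈ (0.500000/2) × 117.828125 = 29.457031
Exact value: 28.172656
Error: 1.284375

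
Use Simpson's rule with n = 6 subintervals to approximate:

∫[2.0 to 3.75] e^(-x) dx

f(x) = e^(-x)
a = 2.0, b = 3.75, n = 6
h = (b - a)/n = 0.291667

Simpson's rule: (h/3)[f(x₀) + 4f(x₁) + 2f(x₂) + ... + f(xₙ)]

x_0 = 2.0000, f(x_0) = 0.135335, coefficient = 1
x_1 = 2.2917, f(x_1) = 0.101098, coefficient = 4
x_2 = 2.5833, f(x_2) = 0.075522, coefficient = 2
x_3 = 2.8750, f(x_3) = 0.056416, coefficient = 4
x_4 = 3.1667, f(x_4) = 0.042144, coefficient = 2
x_5 = 3.4583, f(x_5) = 0.031482, coefficient = 4
x_6 = 3.7500, f(x_6) = 0.023518, coefficient = 1

I ≈ (0.291667/3) × 1.150169 = 0.111822
Exact value: 0.111818
Error: 0.000004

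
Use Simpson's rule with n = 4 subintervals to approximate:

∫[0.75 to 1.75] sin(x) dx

f(x) = sin(x)
a = 0.75, b = 1.75, n = 4
h = (b - a)/n = 0.250000

Simpson's rule: (h/3)[f(x₀) + 4f(x₁) + 2f(x₂) + ... + f(xₙ)]

x_0 = 0.7500, f(x_0) = 0.681639, coefficient = 1
x_1 = 1.0000, f(x_1) = 0.841471, coefficient = 4
x_2 = 1.2500, f(x_2) = 0.948985, coefficient = 2
x_3 = 1.5000, f(x_3) = 0.997495, coefficient = 4
x_4 = 1.7500, f(x_4) = 0.983986, coefficient = 1

I ≈ (0.250000/3) × 10.919458 = 0.909955
Exact value: 0.909935
Error: 0.000020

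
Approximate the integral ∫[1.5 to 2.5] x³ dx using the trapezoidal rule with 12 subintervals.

f(x) = x³
a = 1.5, b = 2.5, n = 12
h = (b - a)/n = 0.083333

Trapezoidal rule: (h/2)[f(x₀) + 2f(x₁) + 2f(x₂) + ... + f(xₙ)]

x_0 = 1.5000, f(x_0) = 3.375000, coefficient = 1
x_1 = 1.5833, f(x_1) = 3.969329, coefficient = 2
x_2 = 1.6667, f(x_2) = 4.629630, coefficient = 2
x_3 = 1.7500, f(x_3) = 5.359375, coefficient = 2
x_4 = 1.8333, f(x_4) = 6.162037, coefficient = 2
x_5 = 1.9167, f(x_5) = 7.041088, coefficient = 2
x_6 = 2.0000, f(x_6) = 8.000000, coefficient = 2
x_7 = 2.0833, f(x_7) = 9.042245, coefficient = 2
x_8 = 2.1667, f(x_8) = 10.171296, coefficient = 2
x_9 = 2.2500, f(x_9) = 11.390625, coefficient = 2
x_10 = 2.3333, f(x_10) = 12.703704, coefficient = 2
x_11 = 2.4167, f(x_11) = 14.114005, coefficient = 2
x_12 = 2.5000, f(x_12) = 15.625000, coefficient = 1

I ≈ (0.083333/2) × 204.166667 = 8.506944
Exact value: 8.500000
Error: 0.006944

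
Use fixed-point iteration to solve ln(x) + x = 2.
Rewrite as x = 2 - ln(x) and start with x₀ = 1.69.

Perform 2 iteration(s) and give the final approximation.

Equation: ln(x) + x = 2
Fixed-point form: x = 2 - ln(x)
x₀ = 1.69

x_1 = g(1.690000) = 1.475271
x_2 = g(1.475271) = 1.611158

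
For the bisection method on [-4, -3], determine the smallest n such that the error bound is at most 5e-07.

We need (b-a)/2^n ≤ 5e-07
(-3 - (-4))/2^n ≤ 5e-07
1/2^n ≤ 5e-07
2^n ≥ 2000000
n ≥ log₂(2000000) = 20.93
n ≥ 21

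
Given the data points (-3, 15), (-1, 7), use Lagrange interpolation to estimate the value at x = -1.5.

Lagrange interpolation formula:
P(x) = Σ yᵢ × Lᵢ(x)
where Lᵢ(x) = Π_{j≠i} (x - xⱼ)/(xᵢ - xⱼ)

L_0(-1.5) = (-1.5 - (-1))/(-3 - (-1)) = 0.250000
L_1(-1.5) = (-1.5 - (-3))/(-1 - (-3)) = 0.750000

P(-1.5) = 15×L_0(-1.5) + 7×L_1(-1.5)
P(-1.5) = 9.000000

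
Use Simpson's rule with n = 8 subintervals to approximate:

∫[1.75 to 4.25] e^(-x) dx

f(x) = e^(-x)
a = 1.75, b = 4.25, n = 8
h = (b - a)/n = 0.312500

Simpson's rule: (h/3)[f(x₀) + 4f(x₁) + 2f(x₂) + ... + f(xₙ)]

x_0 = 1.7500, f(x_0) = 0.173774, coefficient = 1
x_1 = 2.0625, f(x_1) = 0.127136, coefficient = 4
x_2 = 2.3750, f(x_2) = 0.093014, coefficient = 2
x_3 = 2.6875, f(x_3) = 0.068051, coefficient = 4
x_4 = 3.0000, f(x_4) = 0.049787, coefficient = 2
x_5 = 3.3125, f(x_5) = 0.036425, coefficient = 4
x_6 = 3.6250, f(x_6) = 0.026649, coefficient = 2
x_7 = 3.9375, f(x_7) = 0.019497, coefficient = 4
x_8 = 4.2500, f(x_8) = 0.014264, coefficient = 1

I ≈ (0.312500/3) × 1.531373 = 0.159518
Exact value: 0.159510
Error: 0.000008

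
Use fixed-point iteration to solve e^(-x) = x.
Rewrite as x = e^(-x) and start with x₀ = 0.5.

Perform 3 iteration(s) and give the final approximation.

Equation: e^(-x) = x
Fixed-point form: x = e^(-x)
x₀ = 0.5

x_1 = g(0.500000) = 0.606531
x_2 = g(0.606531) = 0.545239
x_3 = g(0.545239) = 0.579703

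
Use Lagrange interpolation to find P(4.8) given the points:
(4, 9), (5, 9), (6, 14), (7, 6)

Lagrange interpolation formula:
P(x) = Σ yᵢ × Lᵢ(x)
where Lᵢ(x) = Π_{j≠i} (x - xⱼ)/(xᵢ - xⱼ)

L_0(4.8) = (4.8 - 5)/(4 - 5) × (4.8 - 6)/(4 - 6) × (4.8 - 7)/(4 - 7) = 0.088000
L_1(4.8) = (4.8 - 4)/(5 - 4) × (4.8 - 6)/(5 - 6) × (4.8 - 7)/(5 - 7) = 1.056000
L_2(4.8) = (4.8 - 4)/(6 - 4) × (4.8 - 5)/(6 - 5) × (4.8 - 7)/(6 - 7) = -0.176000
L_3(4.8) = (4.8 - 4)/(7 - 4) × (4.8 - 5)/(7 - 5) × (4.8 - 6)/(7 - 6) = 0.032000

P(4.8) = 9×L_0(4.8) + 9×L_1(4.8) + 14×L_2(4.8) + 6×L_3(4.8)
P(4.8) = 8.024000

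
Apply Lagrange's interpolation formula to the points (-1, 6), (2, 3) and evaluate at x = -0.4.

Lagrange interpolation formula:
P(x) = Σ yᵢ × Lᵢ(x)
where Lᵢ(x) = Π_{j≠i} (x - xⱼ)/(xᵢ - xⱼ)

L_0(-0.4) = (-0.4 - 2)/(-1 - 2) = 0.800000
L_1(-0.4) = (-0.4 - (-1))/(2 - (-1)) = 0.200000

P(-0.4) = 6×L_0(-0.4) + 3×L_1(-0.4)
P(-0.4) = 5.400000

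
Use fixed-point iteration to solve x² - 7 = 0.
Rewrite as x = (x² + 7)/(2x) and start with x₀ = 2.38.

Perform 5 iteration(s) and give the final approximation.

Equation: x² - 7 = 0
Fixed-point form: x = (x² + 7)/(2x)
x₀ = 2.38

x_1 = g(2.380000) = 2.660588
x_2 = g(2.660588) = 2.645793
x_3 = g(2.645793) = 2.645751
x_4 = g(2.645751) = 2.645751
x_5 = g(2.645751) = 2.645751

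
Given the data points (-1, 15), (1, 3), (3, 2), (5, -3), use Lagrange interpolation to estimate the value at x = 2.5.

Lagrange interpolation formula:
P(x) = Σ yᵢ × Lᵢ(x)
where Lᵢ(x) = Π_{j≠i} (x - xⱼ)/(xᵢ - xⱼ)

L_0(2.5) = (2.5 - 1)/(-1 - 1) × (2.5 - 3)/(-1 - 3) × (2.5 - 5)/(-1 - 5) = -0.039062
L_1(2.5) = (2.5 - (-1))/(1 - (-1)) × (2.5 - 3)/(1 - 3) × (2.5 - 5)/(1 - 5) = 0.273438
L_2(2.5) = (2.5 - (-1))/(3 - (-1)) × (2.5 - 1)/(3 - 1) × (2.5 - 5)/(3 - 5) = 0.820312
L_3(2.5) = (2.5 - (-1))/(5 - (-1)) × (2.5 - 1)/(5 - 1) × (2.5 - 3)/(5 - 3) = -0.054688

P(2.5) = 15×L_0(2.5) + 3×L_1(2.5) + 2×L_2(2.5) + (-3)×L_3(2.5)
P(2.5) = 2.039062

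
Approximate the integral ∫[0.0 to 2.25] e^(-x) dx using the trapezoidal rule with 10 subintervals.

f(x) = e^(-x)
a = 0.0, b = 2.25, n = 10
h = (b - a)/n = 0.225000

Trapezoidal rule: (h/2)[f(x₀) + 2f(x₁) + 2f(x₂) + ... + f(xₙ)]

x_0 = 0.0000, f(x_0) = 1.000000, coefficient = 1
x_1 = 0.2250, f(x_1) = 0.798516, coefficient = 2
x_2 = 0.4500, f(x_2) = 0.637628, coefficient = 2
x_3 = 0.6750, f(x_3) = 0.509156, coefficient = 2
x_4 = 0.9000, f(x_4) = 0.406570, coefficient = 2
x_5 = 1.1250, f(x_5) = 0.324652, coefficient = 2
x_6 = 1.3500, f(x_6) = 0.259240, coefficient = 2
x_7 = 1.5750, f(x_7) = 0.207008, coefficient = 2
x_8 = 1.8000, f(x_8) = 0.165299, coefficient = 2
x_9 = 2.0250, f(x_9) = 0.131994, coefficient = 2
x_10 = 2.2500, f(x_10) = 0.105399, coefficient = 1

I ≈ (0.225000/2) × 7.985526 = 0.898372
Exact value: 0.894601
Error: 0.003771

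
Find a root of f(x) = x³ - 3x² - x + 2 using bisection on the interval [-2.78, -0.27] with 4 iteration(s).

f(x) = x³ - 3x² - x + 2
Initial interval: [-2.78, -0.27]

Iteration 1:
  c_1 = (-2.780000 + (-0.270000))/2 = -1.525000
  f(c_1) = f(-1.525000) = -6.998453
  f(a) × f(c) ≥ 0, new interval: [-1.525000, -0.270000]
Iteration 2:
  c_2 = (-1.525000 + (-0.270000))/2 = -0.897500
  f(c_2) = f(-0.897500) = -0.241961
  f(a) × f(c) ≥ 0, new interval: [-0.897500, -0.270000]
Iteration 3:
  c_3 = (-0.897500 + (-0.270000))/2 = -0.583750
  f(c_3) = f(-0.583750) = 1.362537
  f(a) × f(c) < 0, new interval: [-0.897500, -0.583750]
Iteration 4:
  c_4 = (-0.897500 + (-0.583750))/2 = -0.740625
  f(c_4) = f(-0.740625) = 0.688797
  f(a) × f(c) < 0, new interval: [-0.897500, -0.740625]

After 4 iteration(s), the approximation is c_4 = -0.740625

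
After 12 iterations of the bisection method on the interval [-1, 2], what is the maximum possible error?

Bisection error bound: |error| ≤ (b-a)/2^n
|error| ≤ (2 - (-1))/2^12 = 3/2^12
|error| ≤ 0.0007324219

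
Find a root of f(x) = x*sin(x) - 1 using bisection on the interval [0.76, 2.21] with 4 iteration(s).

f(x) = x*sin(x) - 1
Initial interval: [0.76, 2.21]

Iteration 1:
  c_1 = (0.760000 + 2.210000)/2 = 1.485000
  f(c_1) = f(1.485000) = 0.479538
  f(a) × f(c) < 0, new interval: [0.760000, 1.485000]
Iteration 2:
  c_2 = (0.760000 + 1.485000)/2 = 1.122500
  f(c_2) = f(1.122500) = 0.011582
  f(a) × f(c) < 0, new interval: [0.760000, 1.122500]
Iteration 3:
  c_3 = (0.760000 + 1.122500)/2 = 0.941250
  f(c_3) = f(0.941250) = -0.239193
  f(a) × f(c) ≥ 0, new interval: [0.941250, 1.122500]
Iteration 4:
  c_4 = (0.941250 + 1.122500)/2 = 1.031875
  f(c_4) = f(1.031875) = -0.114380
  f(a) × f(c) ≥ 0, new interval: [1.031875, 1.122500]

After 4 iteration(s), the approximation is c_4 = 1.031875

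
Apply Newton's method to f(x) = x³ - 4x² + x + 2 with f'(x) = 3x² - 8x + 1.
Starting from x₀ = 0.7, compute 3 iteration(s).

f(x) = x³ - 4x² + x + 2
f'(x) = 3x² - 8x + 1
x₀ = 0.7

Newton-Raphson formula: x_{n+1} = x_n - f(x_n)/f'(x_n)

Iteration 1:
  f(0.700000) = 1.083000
  f'(0.700000) = -3.130000
  x_1 = 0.700000 - 1.083000/(-3.130000) = 1.046006
Iteration 2:
  f(1.046006) = -0.186045
  f'(1.046006) = -4.085663
  x_2 = 1.046006 - (-0.186045)/(-4.085663) = 1.000470
Iteration 3:
  f(1.000470) = -0.001882
  f'(1.000470) = -4.000940
  x_3 = 1.000470 - (-0.001882)/(-4.000940) = 1.000000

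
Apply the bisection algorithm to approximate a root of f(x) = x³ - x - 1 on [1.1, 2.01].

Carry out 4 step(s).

f(x) = x³ - x - 1
Initial interval: [1.1, 2.01]

Iteration 1:
  c_1 = (1.100000 + 2.010000)/2 = 1.555000
  f(c_1) = f(1.555000) = 1.205029
  f(a) × f(c) < 0, new interval: [1.100000, 1.555000]
Iteration 2:
  c_2 = (1.100000 + 1.555000)/2 = 1.327500
  f(c_2) = f(1.327500) = 0.011895
  f(a) × f(c) < 0, new interval: [1.100000, 1.327500]
Iteration 3:
  c_3 = (1.100000 + 1.327500)/2 = 1.213750
  f(c_3) = f(1.213750) = -0.425667
  f(a) × f(c) ≥ 0, new interval: [1.213750, 1.327500]
Iteration 4:
  c_4 = (1.213750 + 1.327500)/2 = 1.270625
  f(c_4) = f(1.270625) = -0.219216
  f(a) × f(c) ≥ 0, new interval: [1.270625, 1.327500]

After 4 iteration(s), the approximation is c_4 = 1.270625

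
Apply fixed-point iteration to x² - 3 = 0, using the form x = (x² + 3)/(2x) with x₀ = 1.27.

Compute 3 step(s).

Equation: x² - 3 = 0
Fixed-point form: x = (x² + 3)/(2x)
x₀ = 1.27

x_1 = g(1.270000) = 1.816102
x_2 = g(1.816102) = 1.733996
x_3 = g(1.733996) = 1.732052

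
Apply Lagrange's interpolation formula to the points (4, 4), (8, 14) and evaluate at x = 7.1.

Lagrange interpolation formula:
P(x) = Σ yᵢ × Lᵢ(x)
where Lᵢ(x) = Π_{j≠i} (x - xⱼ)/(xᵢ - xⱼ)

L_0(7.1) = (7.1 - 8)/(4 - 8) = 0.225000
L_1(7.1) = (7.1 - 4)/(8 - 4) = 0.775000

P(7.1) = 4×L_0(7.1) + 14×L_1(7.1)
P(7.1) = 11.750000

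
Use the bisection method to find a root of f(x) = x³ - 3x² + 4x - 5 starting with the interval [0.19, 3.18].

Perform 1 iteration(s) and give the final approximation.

f(x) = x³ - 3x² + 4x - 5
Initial interval: [0.19, 3.18]

Iteration 1:
  c_1 = (0.190000 + 3.180000)/2 = 1.685000
  f(c_1) = f(1.685000) = -1.993581
  f(a) × f(c) ≥ 0, new interval: [1.685000, 3.180000]

After 1 iteration(s), the approximation is c_1 = 1.685000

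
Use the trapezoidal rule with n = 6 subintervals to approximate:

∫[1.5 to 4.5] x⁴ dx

f(x) = x⁴
a = 1.5, b = 4.5, n = 6
h = (b - a)/n = 0.500000

Trapezoidal rule: (h/2)[f(x₀) + 2f(x₁) + 2f(x₂) + ... + f(xₙ)]

x_0 = 1.5000, f(x_0) = 5.062500, coefficient = 1
x_1 = 2.0000, f(x_1) = 16.000000, coefficient = 2
x_2 = 2.5000, f(x_2) = 39.062500, coefficient = 2
x_3 = 3.0000, f(x_3) = 81.000000, coefficient = 2
x_4 = 3.5000, f(x_4) = 150.062500, coefficient = 2
x_5 = 4.0000, f(x_5) = 256.000000, coefficient = 2
x_6 = 4.5000, f(x_6) = 410.062500, coefficient = 1

I ≈ (0.500000/2) × 1499.375000 = 374.843750
Exact value: 367.537500
Error: 7.306250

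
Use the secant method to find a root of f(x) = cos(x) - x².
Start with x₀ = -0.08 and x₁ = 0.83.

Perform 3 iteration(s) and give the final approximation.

f(x) = cos(x) - x²
x₀ = -0.08, x₁ = 0.83

Secant formula: x_{n+1} = x_n - f(x_n)(x_n - x_{n-1})/(f(x_n) - f(x_{n-1}))

Iteration 1:
  f(-0.080000) = 0.990402
  f(0.830000) = -0.014024
  x_2 = 0.830000 - (-0.014024)×(0.830000 - (-0.080000))/(-0.014024 - 0.990402)
       = 0.817294
Iteration 2:
  f(0.830000) = -0.014024
  f(0.817294) = 0.016227
  x_3 = 0.817294 - 0.016227×(0.817294 - 0.830000)/(0.016227 - (-0.014024))
       = 0.824110
Iteration 3:
  f(0.817294) = 0.016227
  f(0.824110) = 0.000054
  x_4 = 0.824110 - 0.000054×(0.824110 - 0.817294)/(0.000054 - 0.016227)
       = 0.824132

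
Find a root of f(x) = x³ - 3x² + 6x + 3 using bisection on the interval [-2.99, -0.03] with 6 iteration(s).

f(x) = x³ - 3x² + 6x + 3
Initial interval: [-2.99, -0.03]

Iteration 1:
  c_1 = (-2.990000 + (-0.030000))/2 = -1.510000
  f(c_1) = f(-1.510000) = -16.343251
  f(a) × f(c) ≥ 0, new interval: [-1.510000, -0.030000]
Iteration 2:
  c_2 = (-1.510000 + (-0.030000))/2 = -0.770000
  f(c_2) = f(-0.770000) = -3.855233
  f(a) × f(c) ≥ 0, new interval: [-0.770000, -0.030000]
Iteration 3:
  c_3 = (-0.770000 + (-0.030000))/2 = -0.400000
  f(c_3) = f(-0.400000) = 0.056000
  f(a) × f(c) < 0, new interval: [-0.770000, -0.400000]
Iteration 4:
  c_4 = (-0.770000 + (-0.400000))/2 = -0.585000
  f(c_4) = f(-0.585000) = -1.736877
  f(a) × f(c) ≥ 0, new interval: [-0.585000, -0.400000]
Iteration 5:
  c_5 = (-0.585000 + (-0.400000))/2 = -0.492500
  f(c_5) = f(-0.492500) = -0.802128
  f(a) × f(c) ≥ 0, new interval: [-0.492500, -0.400000]
Iteration 6:
  c_6 = (-0.492500 + (-0.400000))/2 = -0.446250
  f(c_6) = f(-0.446250) = -0.363783
  f(a) × f(c) ≥ 0, new interval: [-0.446250, -0.400000]

After 6 iteration(s), the approximation is c_6 = -0.446250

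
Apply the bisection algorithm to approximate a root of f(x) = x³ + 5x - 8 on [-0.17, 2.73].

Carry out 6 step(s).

f(x) = x³ + 5x - 8
Initial interval: [-0.17, 2.73]

Iteration 1:
  c_1 = (-0.170000 + 2.730000)/2 = 1.280000
  f(c_1) = f(1.280000) = 0.497152
  f(a) × f(c) < 0, new interval: [-0.170000, 1.280000]
Iteration 2:
  c_2 = (-0.170000 + 1.280000)/2 = 0.555000
  f(c_2) = f(0.555000) = -5.054046
  f(a) × f(c) ≥ 0, new interval: [0.555000, 1.280000]
Iteration 3:
  c_3 = (0.555000 + 1.280000)/2 = 0.917500
  f(c_3) = f(0.917500) = -2.640143
  f(a) × f(c) ≥ 0, new interval: [0.917500, 1.280000]
Iteration 4:
  c_4 = (0.917500 + 1.280000)/2 = 1.098750
  f(c_4) = f(1.098750) = -1.179782
  f(a) × f(c) ≥ 0, new interval: [1.098750, 1.280000]
Iteration 5:
  c_5 = (1.098750 + 1.280000)/2 = 1.189375
  f(c_5) = f(1.189375) = -0.370620
  f(a) × f(c) ≥ 0, new interval: [1.189375, 1.280000]
Iteration 6:
  c_6 = (1.189375 + 1.280000)/2 = 1.234688
  f(c_6) = f(1.234688) = 0.055661
  f(a) × f(c) < 0, new interval: [1.189375, 1.234688]

After 6 iteration(s), the approximation is c_6 = 1.234688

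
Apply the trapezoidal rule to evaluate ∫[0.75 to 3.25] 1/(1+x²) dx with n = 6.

f(x) = 1/(1+x²)
a = 0.75, b = 3.25, n = 6
h = (b - a)/n = 0.416667

Trapezoidal rule: (h/2)[f(x₀) + 2f(x₁) + 2f(x₂) + ... + f(xₙ)]

x_0 = 0.7500, f(x_0) = 0.640000, coefficient = 1
x_1 = 1.1667, f(x_1) = 0.423529, coefficient = 2
x_2 = 1.5833, f(x_2) = 0.285149, coefficient = 2
x_3 = 2.0000, f(x_3) = 0.200000, coefficient = 2
x_4 = 2.4167, f(x_4) = 0.146193, coefficient = 2
x_5 = 2.8333, f(x_5) = 0.110769, coefficient = 2
x_6 = 3.2500, f(x_6) = 0.086486, coefficient = 1

I ≈ (0.416667/2) × 3.057767 = 0.637035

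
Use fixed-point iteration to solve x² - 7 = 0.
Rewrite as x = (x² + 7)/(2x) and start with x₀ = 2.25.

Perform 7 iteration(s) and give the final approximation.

Equation: x² - 7 = 0
Fixed-point form: x = (x² + 7)/(2x)
x₀ = 2.25

x_1 = g(2.250000) = 2.680556
x_2 = g(2.680556) = 2.645977
x_3 = g(2.645977) = 2.645751
x_4 = g(2.645751) = 2.645751
x_5 = g(2.645751) = 2.645751
x_6 = g(2.645751) = 2.645751
x_7 = g(2.645751) = 2.645751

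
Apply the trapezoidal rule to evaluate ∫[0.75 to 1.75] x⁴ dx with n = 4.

f(x) = x⁴
a = 0.75, b = 1.75, n = 4
h = (b - a)/n = 0.250000

Trapezoidal rule: (h/2)[f(x₀) + 2f(x₁) + 2f(x₂) + ... + f(xₙ)]

x_0 = 0.7500, f(x_0) = 0.316406, coefficient = 1
x_1 = 1.0000, f(x_1) = 1.000000, coefficient = 2
x_2 = 1.2500, f(x_2) = 2.441406, coefficient = 2
x_3 = 1.5000, f(x_3) = 5.062500, coefficient = 2
x_4 = 1.7500, f(x_4) = 9.378906, coefficient = 1

I ≈ (0.250000/2) × 26.703125 = 3.337891
Exact value: 3.235156
Error: 0.102734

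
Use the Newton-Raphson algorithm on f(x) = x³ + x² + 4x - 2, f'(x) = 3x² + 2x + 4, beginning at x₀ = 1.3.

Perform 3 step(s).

f(x) = x³ + x² + 4x - 2
f'(x) = 3x² + 2x + 4
x₀ = 1.3

Newton-Raphson formula: x_{n+1} = x_n - f(x_n)/f'(x_n)

Iteration 1:
  f(1.300000) = 7.087000
  f'(1.300000) = 11.670000
  x_1 = 1.300000 - 7.087000/11.670000 = 0.692716
Iteration 2:
  f(0.692716) = 1.583126
  f'(0.692716) = 6.825001
  x_2 = 0.692716 - 1.583126/6.825001 = 0.460757
Iteration 3:
  f(0.460757) = 0.153140
  f'(0.460757) = 5.558403
  x_3 = 0.460757 - 0.153140/5.558403 = 0.433205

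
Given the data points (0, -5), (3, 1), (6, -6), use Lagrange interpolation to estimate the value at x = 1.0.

Lagrange interpolation formula:
P(x) = Σ yᵢ × Lᵢ(x)
where Lᵢ(x) = Π_{j≠i} (x - xⱼ)/(xᵢ - xⱼ)

L_0(1.0) = (1.0 - 3)/(0 - 3) × (1.0 - 6)/(0 - 6) = 0.555556
L_1(1.0) = (1.0 - 0)/(3 - 0) × (1.0 - 6)/(3 - 6) = 0.555556
L_2(1.0) = (1.0 - 0)/(6 - 0) × (1.0 - 3)/(6 - 3) = -0.111111

P(1.0) = (-5)×L_0(1.0) + 1×L_1(1.0) + (-6)×L_2(1.0)
P(1.0) = -1.555556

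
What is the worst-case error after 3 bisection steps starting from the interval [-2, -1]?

Bisection error bound: |error| ≤ (b-a)/2^n
|error| ≤ (-1 - (-2))/2^3 = 1/2^3
|error| ≤ 0.1250000000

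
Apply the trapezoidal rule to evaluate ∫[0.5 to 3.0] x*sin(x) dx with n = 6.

f(x) = x*sin(x)
a = 0.5, b = 3.0, n = 6
h = (b - a)/n = 0.416667

Trapezoidal rule: (h/2)[f(x₀) + 2f(x₁) + 2f(x₂) + ... + f(xₙ)]

x_0 = 0.5000, f(x_0) = 0.239713, coefficient = 1
x_1 = 0.9167, f(x_1) = 0.727446, coefficient = 2
x_2 = 1.3333, f(x_2) = 1.295917, coefficient = 2
x_3 = 1.7500, f(x_3) = 1.721975, coefficient = 2
x_4 = 2.1667, f(x_4) = 1.793264, coefficient = 2
x_5 = 2.5833, f(x_5) = 1.368419, coefficient = 2
x_6 = 3.0000, f(x_6) = 0.423360, coefficient = 1

I ≈ (0.416667/2) × 14.477117 = 3.016066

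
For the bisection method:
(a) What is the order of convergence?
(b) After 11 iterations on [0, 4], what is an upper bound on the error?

(a) Bisection has linear (order 1) convergence; the error is halved each step.

(b) Error bound = (b-a)/2^n = (4 - 0)/2^{11}
    = 4/2^{11}

(a) 1 (linear); (b) error ≤ 1.95e-03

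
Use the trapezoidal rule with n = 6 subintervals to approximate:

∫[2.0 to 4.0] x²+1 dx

f(x) = x²+1
a = 2.0, b = 4.0, n = 6
h = (b - a)/n = 0.333333

Trapezoidal rule: (h/2)[f(x₀) + 2f(x₁) + 2f(x₂) + ... + f(xₙ)]

x_0 = 2.0000, f(x_0) = 5.000000, coefficient = 1
x_1 = 2.3333, f(x_1) = 6.444444, coefficient = 2
x_2 = 2.6667, f(x_2) = 8.111111, coefficient = 2
x_3 = 3.0000, f(x_3) = 10.000000, coefficient = 2
x_4 = 3.3333, f(x_4) = 12.111111, coefficient = 2
x_5 = 3.6667, f(x_5) = 14.444444, coefficient = 2
x_6 = 4.0000, f(x_6) = 17.000000, coefficient = 1

I ≈ (0.333333/2) × 124.222222 = 20.703704
Exact value: 20.666667
Error: 0.037037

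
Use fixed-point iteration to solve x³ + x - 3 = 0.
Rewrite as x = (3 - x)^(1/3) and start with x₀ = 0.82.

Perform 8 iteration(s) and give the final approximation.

Equation: x³ + x - 3 = 0
Fixed-point form: x = (3 - x)^(1/3)
x₀ = 0.82

x_1 = g(0.820000) = 1.296638
x_2 = g(1.296638) = 1.194269
x_3 = g(1.194269) = 1.217730
x_4 = g(1.217730) = 1.212433
x_5 = g(1.212433) = 1.213633
x_6 = g(1.213633) = 1.213362
x_7 = g(1.213362) = 1.213423
x_8 = g(1.213423) = 1.213409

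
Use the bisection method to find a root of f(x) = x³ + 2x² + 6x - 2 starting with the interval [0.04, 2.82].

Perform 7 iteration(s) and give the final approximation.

f(x) = x³ + 2x² + 6x - 2
Initial interval: [0.04, 2.82]

Iteration 1:
  c_1 = (0.040000 + 2.820000)/2 = 1.430000
  f(c_1) = f(1.430000) = 13.594007
  f(a) × f(c) < 0, new interval: [0.040000, 1.430000]
Iteration 2:
  c_2 = (0.040000 + 1.430000)/2 = 0.735000
  f(c_2) = f(0.735000) = 3.887515
  f(a) × f(c) < 0, new interval: [0.040000, 0.735000]
Iteration 3:
  c_3 = (0.040000 + 0.735000)/2 = 0.387500
  f(c_3) = f(0.387500) = 0.683498
  f(a) × f(c) < 0, new interval: [0.040000, 0.387500]
Iteration 4:
  c_4 = (0.040000 + 0.387500)/2 = 0.213750
  f(c_4) = f(0.213750) = -0.616356
  f(a) × f(c) ≥ 0, new interval: [0.213750, 0.387500]
Iteration 5:
  c_5 = (0.213750 + 0.387500)/2 = 0.300625
  f(c_5) = f(0.300625) = 0.011670
  f(a) × f(c) < 0, new interval: [0.213750, 0.300625]
Iteration 6:
  c_6 = (0.213750 + 0.300625)/2 = 0.257188
  f(c_6) = f(0.257188) = -0.307572
  f(a) × f(c) ≥ 0, new interval: [0.257188, 0.300625]
Iteration 7:
  c_7 = (0.257188 + 0.300625)/2 = 0.278906
  f(c_7) = f(0.278906) = -0.149289
  f(a) × f(c) ≥ 0, new interval: [0.278906, 0.300625]

After 7 iteration(s), the approximation is c_7 = 0.278906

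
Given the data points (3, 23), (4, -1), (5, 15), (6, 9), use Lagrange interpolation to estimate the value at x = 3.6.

Lagrange interpolation formula:
P(x) = Σ yᵢ × Lᵢ(x)
where Lᵢ(x) = Π_{j≠i} (x - xⱼ)/(xᵢ - xⱼ)

L_0(3.6) = (3.6 - 4)/(3 - 4) × (3.6 - 5)/(3 - 5) × (3.6 - 6)/(3 - 6) = 0.224000
L_1(3.6) = (3.6 - 3)/(4 - 3) × (3.6 - 5)/(4 - 5) × (3.6 - 6)/(4 - 6) = 1.008000
L_2(3.6) = (3.6 - 3)/(5 - 3) × (3.6 - 4)/(5 - 4) × (3.6 - 6)/(5 - 6) = -0.288000
L_3(3.6) = (3.6 - 3)/(6 - 3) × (3.6 - 4)/(6 - 4) × (3.6 - 5)/(6 - 5) = 0.056000

P(3.6) = 23×L_0(3.6) + (-1)×L_1(3.6) + 15×L_2(3.6) + 9×L_3(3.6)
P(3.6) = 0.328000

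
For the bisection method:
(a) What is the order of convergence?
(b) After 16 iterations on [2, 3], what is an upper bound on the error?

(a) Bisection has linear (order 1) convergence; the error is halved each step.

(b) Error bound = (b-a)/2^n = (3 - 2)/2^{16}
    = 1/2^{16}

(a) 1 (linear); (b) error ≤ 1.53e-05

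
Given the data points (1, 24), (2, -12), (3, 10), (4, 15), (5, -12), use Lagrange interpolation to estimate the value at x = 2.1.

Lagrange interpolation formula:
P(x) = Σ yᵢ × Lᵢ(x)
where Lᵢ(x) = Π_{j≠i} (x - xⱼ)/(xᵢ - xⱼ)

L_0(2.1) = (2.1 - 2)/(1 - 2) × (2.1 - 3)/(1 - 3) × (2.1 - 4)/(1 - 4) × (2.1 - 5)/(1 - 5) = -0.020663
L_1(2.1) = (2.1 - 1)/(2 - 1) × (2.1 - 3)/(2 - 3) × (2.1 - 4)/(2 - 4) × (2.1 - 5)/(2 - 5) = 0.909150
L_2(2.1) = (2.1 - 1)/(3 - 1) × (2.1 - 2)/(3 - 2) × (2.1 - 4)/(3 - 4) × (2.1 - 5)/(3 - 5) = 0.151525
L_3(2.1) = (2.1 - 1)/(4 - 1) × (2.1 - 2)/(4 - 2) × (2.1 - 3)/(4 - 3) × (2.1 - 5)/(4 - 5) = -0.047850
L_4(2.1) = (2.1 - 1)/(5 - 1) × (2.1 - 2)/(5 - 2) × (2.1 - 3)/(5 - 3) × (2.1 - 4)/(5 - 4) = 0.007838

P(2.1) = 24×L_0(2.1) + (-12)×L_1(2.1) + 10×L_2(2.1) + 15×L_3(2.1) + (-12)×L_4(2.1)
P(2.1) = -10.702250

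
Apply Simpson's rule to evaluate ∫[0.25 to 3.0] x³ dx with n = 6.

f(x) = x³
a = 0.25, b = 3.0, n = 6
h = (b - a)/n = 0.458333

Simpson's rule: (h/3)[f(x₀) + 4f(x₁) + 2f(x₂) + ... + f(xₙ)]

x_0 = 0.2500, f(x_0) = 0.015625, coefficient = 1
x_1 = 0.7083, f(x_1) = 0.355396, coefficient = 4
x_2 = 1.1667, f(x_2) = 1.587963, coefficient = 2
x_3 = 1.6250, f(x_3) = 4.291016, coefficient = 4
x_4 = 2.0833, f(x_4) = 9.042245, coefficient = 2
x_5 = 2.5417, f(x_5) = 16.419343, coefficient = 4
x_6 = 3.0000, f(x_6) = 27.000000, coefficient = 1

I ≈ (0.458333/3) × 132.539062 = 20.249023
Exact value: 20.249023
Error: 0.000000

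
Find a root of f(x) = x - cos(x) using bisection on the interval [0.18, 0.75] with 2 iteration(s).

f(x) = x - cos(x)
Initial interval: [0.18, 0.75]

Iteration 1:
  c_1 = (0.180000 + 0.750000)/2 = 0.465000
  f(c_1) = f(0.465000) = -0.428822
  f(a) × f(c) ≥ 0, new interval: [0.465000, 0.750000]
Iteration 2:
  c_2 = (0.465000 + 0.750000)/2 = 0.607500
  f(c_2) = f(0.607500) = -0.213578
  f(a) × f(c) ≥ 0, new interval: [0.607500, 0.750000]

After 2 iteration(s), the approximation is c_2 = 0.607500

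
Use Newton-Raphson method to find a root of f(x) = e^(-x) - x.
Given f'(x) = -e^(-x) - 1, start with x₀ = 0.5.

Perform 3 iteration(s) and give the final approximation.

f(x) = e^(-x) - x
f'(x) = -e^(-x) - 1
x₀ = 0.5

Newton-Raphson formula: x_{n+1} = x_n - f(x_n)/f'(x_n)

Iteration 1:
  f(0.500000) = 0.106531
  f'(0.500000) = -1.606531
  x_1 = 0.500000 - 0.106531/(-1.606531) = 0.566311
Iteration 2:
  f(0.566311) = 0.001305
  f'(0.566311) = -1.567616
  x_2 = 0.566311 - 0.001305/(-1.567616) = 0.567143
Iteration 3:
  f(0.567143) = 0.000000
  f'(0.567143) = -1.567143
  x_3 = 0.567143 - 0.000000/(-1.567143) = 0.567143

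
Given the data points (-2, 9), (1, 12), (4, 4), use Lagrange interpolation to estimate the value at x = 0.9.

Lagrange interpolation formula:
P(x) = Σ yᵢ × Lᵢ(x)
where Lᵢ(x) = Π_{j≠i} (x - xⱼ)/(xᵢ - xⱼ)

L_0(0.9) = (0.9 - 1)/(-2 - 1) × (0.9 - 4)/(-2 - 4) = 0.017222
L_1(0.9) = (0.9 - (-2))/(1 - (-2)) × (0.9 - 4)/(1 - 4) = 0.998889
L_2(0.9) = (0.9 - (-2))/(4 - (-2)) × (0.9 - 1)/(4 - 1) = -0.016111

P(0.9) = 9×L_0(0.9) + 12×L_1(0.9) + 4×L_2(0.9)
P(0.9) = 12.077222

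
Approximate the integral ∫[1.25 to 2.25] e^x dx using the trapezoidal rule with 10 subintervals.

f(x) = e^x
a = 1.25, b = 2.25, n = 10
h = (b - a)/n = 0.100000

Trapezoidal rule: (h/2)[f(x₀) + 2f(x₁) + 2f(x₂) + ... + f(xₙ)]

x_0 = 1.2500, f(x_0) = 3.490343, coefficient = 1
x_1 = 1.3500, f(x_1) = 3.857426, coefficient = 2
x_2 = 1.4500, f(x_2) = 4.263115, coefficient = 2
x_3 = 1.5500, f(x_3) = 4.711470, coefficient = 2
x_4 = 1.6500, f(x_4) = 5.206980, coefficient = 2
x_5 = 1.7500, f(x_5) = 5.754603, coefficient = 2
x_6 = 1.8500, f(x_6) = 6.359820, coefficient = 2
x_7 = 1.9500, f(x_7) = 7.028688, coefficient = 2
x_8 = 2.0500, f(x_8) = 7.767901, coefficient = 2
x_9 = 2.1500, f(x_9) = 8.584858, coefficient = 2
x_10 = 2.2500, f(x_10) = 9.487736, coefficient = 1

I ≈ (0.100000/2) × 120.047797 = 6.002390
Exact value: 5.997393
Error: 0.004997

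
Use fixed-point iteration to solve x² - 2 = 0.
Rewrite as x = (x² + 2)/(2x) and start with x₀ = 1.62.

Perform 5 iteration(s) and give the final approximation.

Equation: x² - 2 = 0
Fixed-point form: x = (x² + 2)/(2x)
x₀ = 1.62

x_1 = g(1.620000) = 1.427284
x_2 = g(1.427284) = 1.414273
x_3 = g(1.414273) = 1.414214
x_4 = g(1.414214) = 1.414214
x_5 = g(1.414214) = 1.414214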